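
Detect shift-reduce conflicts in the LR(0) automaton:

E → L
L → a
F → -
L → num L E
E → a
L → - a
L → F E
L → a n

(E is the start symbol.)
Augment with E' → E and build the canonical LR(0) collection (I0 = CLOSURE({[E' → . E]}), then GOTO on every symbol after a dot until no new states appear). It has 13 states:
  I0: { [E → . L], [E → . a], [E' → . E], [F → . -], [L → . - a], [L → . F E], [L → . a n], [L → . a], [L → . num L E] }  — shift
  I1: { [F → - .], [L → - . a] }  — shift, reduce
  I2: { [E' → E .] }  — accept
  I3: { [E → . L], [E → . a], [F → . -], [L → . - a], [L → . F E], [L → . a n], [L → . a], [L → . num L E], [L → F . E] }  — shift
  I4: { [E → L .] }  — reduce
  I5: { [E → a .], [L → a . n], [L → a .] }  — shift, 2 reduces
  I6: { [F → . -], [L → . - a], [L → . F E], [L → . a n], [L → . a], [L → . num L E], [L → num . L E] }  — shift
  I7: { [E → . L], [E → . a], [F → . -], [L → . - a], [L → . F E], [L → . a n], [L → . a], [L → . num L E], [L → num L . E] }  — shift
  I8: { [L → a . n], [L → a .] }  — shift, reduce
  I9: { [L → a n .] }  — reduce
  I10: { [L → num L E .] }  — reduce
  I11: { [L → F E .] }  — reduce
  I12: { [L → - a .] }  — reduce

I1 contains reduce item [F → - .] and shift item [L → - . a] — shift-reduce conflict.
I5 contains reduce items [E → a .], [L → a .] and shift item [L → a . n] — shift-reduce conflict.
I8 contains reduce item [L → a .] and shift item [L → a . n] — shift-reduce conflict.

Answer: Yes — I1: [F → - .] vs [L → - . a]; I5: [E → a .] vs [L → a . n]; I8: [L → a .] vs [L → a . n]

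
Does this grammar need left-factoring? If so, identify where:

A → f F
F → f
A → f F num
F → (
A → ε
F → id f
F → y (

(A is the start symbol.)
Yes, A has productions with common prefix 'f F'

Left-factoring is needed when two productions for the same non-terminal
share a common prefix on the right-hand side.

Productions for A:
  A → f F
  A → f F num
  A → ε
Productions for F:
  F → f
  F → (
  F → id f
  F → y (

Found common prefix 'f F' in productions for A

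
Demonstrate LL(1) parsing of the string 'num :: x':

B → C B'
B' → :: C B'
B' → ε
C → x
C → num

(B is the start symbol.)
LL(1) parsing maintains a stack (initially the start symbol over $) and the input. At each step: if the stack top is a terminal, match it against the current input token; if it is a non-terminal N, replace it with the RHS of M[N, lookahead] (the unique production whose predict set contains the lookahead).

Stack is shown with the top on the left.

Stack      Input       Action
-----------------------------
B $        num :: x $  output B → C B'
C B' $     num :: x $  output C → num
num B' $   num :: x $  match 'num'
B' $       :: x $      output B' → :: C B'
:: C B' $  :: x $      match '::'
C B' $     x $         output C → x
x B' $     x $         match 'x'
B' $       $           output B' → ε
$          $           accept

The string is accepted.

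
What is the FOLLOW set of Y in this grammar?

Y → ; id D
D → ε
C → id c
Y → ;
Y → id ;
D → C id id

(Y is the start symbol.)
To compute FOLLOW(Y), find every occurrence of Y on a right-hand side N → α Y β: add FIRST(β) \ {ε}, and if β is empty or nullable also add FOLLOW(N). Iterate to a fixed point.

Y is the start symbol, so $ ∈ FOLLOW(Y).
Y does not occur on any right-hand side.

Taking the union: FOLLOW(Y) = { $ }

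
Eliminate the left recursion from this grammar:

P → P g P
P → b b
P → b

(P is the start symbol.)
P → b b P'
P → b P'
P' → g P P'
P' → ε

P is directly left-recursive. The standard transformation for
  A → A α₁ | ... | A α_m | β₁ | ... | β_n
is
  A  → β₁ A' | ... | β_n A'
  A' → α₁ A' | ... | α_m A' | ε

P → b b becomes P → b b P'
P → b becomes P → b P'
P → P g P becomes P' → g P P'
Add P' → ε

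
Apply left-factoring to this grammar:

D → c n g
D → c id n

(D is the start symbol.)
D → c D'
D' → n g
D' → id n

Left-factoring transforms A → αβ₁ | αβ₂ into A → αA' and A' → β₁ | β₂
(α is the longest common prefix among the alternatives). Repeat until
no nonterminal has two alternatives with a common prefix.

Round 1: D has alternatives sharing prefix 'c'. Introduce D': D → c D'
  Add: D' → n g
  Add: D' → id n

No remaining common prefixes — done.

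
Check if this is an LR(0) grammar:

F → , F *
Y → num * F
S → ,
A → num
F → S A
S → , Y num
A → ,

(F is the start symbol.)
Augment with F' → F and build the canonical LR(0) collection (I0 = CLOSURE({[F' → . F]}), then GOTO on every symbol after a dot until no new states appear). It has 14 states:
  I0: { [F → . , F *], [F → . S A], [F' → . F], [S → . , Y num], [S → . ,] }  — shift
  I1: { [F → , . F *], [F → . , F *], [F → . S A], [S → , . Y num], [S → , .], [S → . , Y num], [S → . ,], [Y → . num * F] }  — shift, reduce
  I2: { [F' → F .] }  — accept
  I3: { [A → . ,], [A → . num], [F → S . A] }  — shift
  I4: { [A → , .] }  — reduce
  I5: { [F → S A .] }  — reduce
  I6: { [A → num .] }  — reduce
  I7: { [F → , F . *] }  — shift
  I8: { [S → , Y . num] }  — shift
  I9: { [Y → num . * F] }  — shift
  I10: { [F → . , F *], [F → . S A], [S → . , Y num], [S → . ,], [Y → num * . F] }  — shift
  I11: { [Y → num * F .] }  — reduce
  I12: { [S → , Y num .] }  — reduce
  I13: { [F → , F * .] }  — reduce

Conflict in state I1:
  Shift-reduce conflict between [S → , .] and [F → . , F *]
So the grammar is NOT LR(0).

Answer: No. Shift-reduce conflict between [S → , .] and [F → . , F *]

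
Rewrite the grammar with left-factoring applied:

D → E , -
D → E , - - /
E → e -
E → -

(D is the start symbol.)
Left-factoring transforms A → αβ₁ | αβ₂ into A → αA' and A' → β₁ | β₂
(α is the longest common prefix among the alternatives). Repeat until
no nonterminal has two alternatives with a common prefix.

Round 1: D has alternatives sharing prefix 'E , -'. Introduce D': D → E , - D'
  Add: D' → ε
  Add: D' → - /

No remaining common prefixes — done.

Resulting grammar:
D → E , - D'
D' → ε
D' → - /
E → e -
E → -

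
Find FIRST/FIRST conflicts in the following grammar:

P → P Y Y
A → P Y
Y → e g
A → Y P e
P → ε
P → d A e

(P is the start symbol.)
A FIRST/FIRST conflict occurs when two productions N → α and N → β for the same non-terminal have FIRST(α) ∩ FIRST(β) ≠ ∅ (with ε ∈ FIRST of a nullable right-hand side, so two nullable alternatives also conflict).

FIRST sets of the non-terminals at (or reachable through a nullable prefix from) the front of some alternative:
  FIRST(P) = { 'd', 'e', ε }
  FIRST(Y) = { 'e' }

Productions for P:
  P → P Y Y: FIRST = { 'd', 'e' }
  P → ε: FIRST = { ε }
  P → d A e: FIRST = { 'd' }
Productions for A:
  A → P Y: FIRST = { 'd', 'e' }
  A → Y P e: FIRST = { 'e' }
Y has only one production, so no FIRST/FIRST conflict is possible there.

Conflict for P: P → P Y Y and P → d A e
  Overlap: { 'd' }
Conflict for A: A → P Y and A → Y P e
  Overlap: { 'e' }

Answer: Yes. P → P Y Y / P → d A e on { 'd' }; A → P Y / A → Y P e on { 'e' }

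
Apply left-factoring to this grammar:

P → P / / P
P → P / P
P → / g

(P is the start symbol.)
Left-factoring transforms A → αβ₁ | αβ₂ into A → αA' and A' → β₁ | β₂
(α is the longest common prefix among the alternatives). Repeat until
no nonterminal has two alternatives with a common prefix.

Round 1: P has alternatives sharing prefix 'P /'. Introduce P': P → P / P'
  Add: P' → / P
  Add: P' → P

No remaining common prefixes — done.

Resulting grammar:
P → P / P'
P' → / P
P' → P
P → / g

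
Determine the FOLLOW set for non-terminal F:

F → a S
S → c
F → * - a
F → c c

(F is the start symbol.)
To compute FOLLOW(F), find every occurrence of F on a right-hand side N → α F β: add FIRST(β) \ {ε}, and if β is empty or nullable also add FOLLOW(N). Iterate to a fixed point.

F is the start symbol, so $ ∈ FOLLOW(F).
F does not occur on any right-hand side.

Taking the union: FOLLOW(F) = { $ }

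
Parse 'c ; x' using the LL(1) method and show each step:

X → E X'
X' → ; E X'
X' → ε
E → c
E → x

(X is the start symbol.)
Stack is shown with the top on the left.

Stack     Input    Action
-------------------------
X $       c ; x $  output X → E X'
E X' $    c ; x $  output E → c
c X' $    c ; x $  match 'c'
X' $      ; x $    output X' → ; E X'
; E X' $  ; x $    match ';'
E X' $    x $      output E → x
x X' $    x $      match 'x'
X' $      $        output X' → ε
$         $        accept

The string is accepted.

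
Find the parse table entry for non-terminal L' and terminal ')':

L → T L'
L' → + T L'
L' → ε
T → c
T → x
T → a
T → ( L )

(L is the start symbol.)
L' → ε

To find M[L', ')'], we find productions for L' where ')' is in the predict set (PREDICT(N → α) = (FIRST(α) \ {ε}) ∪ (FOLLOW(N) if α ⇒* ε)).

Relevant sets:
  FOLLOW(L') = { $, ')' }

L' → + T L': PREDICT = { '+' }
L' → ε: PREDICT = { $, ')' }
  ')' is in predict set, so this production goes in M[L', ')']

M[L', ')'] = L' → ε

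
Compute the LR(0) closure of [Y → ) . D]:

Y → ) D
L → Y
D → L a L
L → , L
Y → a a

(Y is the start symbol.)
{ [D → . L a L], [L → . , L], [L → . Y], [Y → ) . D], [Y → . ) D], [Y → . a a] }

Start with: [Y → ) . D]
  [Y → ) . D] has the dot before D: add [D → . L a L]
  [D → . L a L] has the dot before L: add [L → . Y], [L → . , L]
  [L → . Y] has the dot before Y: add [Y → . ) D], [Y → . a a]
No further items can be added.

CLOSURE = { [D → . L a L], [L → . , L], [L → . Y], [Y → ) . D], [Y → . ) D], [Y → . a a] }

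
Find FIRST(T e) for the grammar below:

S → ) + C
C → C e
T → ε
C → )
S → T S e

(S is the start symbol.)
{ 'e' }

FIRST sets of the non-terminals involved (from the grammar, by fixed-point iteration):
  FIRST(T) = { ε }

To compute FIRST(T e), process the symbols left to right:
Symbol T is a non-terminal. Add FIRST(T) \ {ε} = { }
T is nullable (ε ∈ FIRST(T)), continue to the next symbol.
Symbol e is a terminal. Add 'e' and stop.
FIRST(T e) = { 'e' }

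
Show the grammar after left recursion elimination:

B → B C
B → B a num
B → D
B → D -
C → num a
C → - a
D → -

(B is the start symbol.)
B is directly left-recursive. The standard transformation for
  A → A α₁ | ... | A α_m | β₁ | ... | β_n
is
  A  → β₁ A' | ... | β_n A'
  A' → α₁ A' | ... | α_m A' | ε

B → D becomes B → D B'
B → D - becomes B → D - B'
B → B C becomes B' → C B'
B → B a num becomes B' → a num B'
Add B' → ε

Productions for other non-terminals are unchanged:
  C → num a
  C → - a
  D → -

Resulting grammar:
B → D B'
B → D - B'
B' → C B'
B' → a num B'
B' → ε
C → num a
C → - a
D → -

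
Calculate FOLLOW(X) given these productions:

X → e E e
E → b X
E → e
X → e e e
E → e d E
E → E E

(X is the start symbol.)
To compute FOLLOW(X), find every occurrence of X on a right-hand side N → α X β: add FIRST(β) \ {ε}, and if β is empty or nullable also add FOLLOW(N). Iterate to a fixed point.

X is the start symbol, so $ ∈ FOLLOW(X).
In E → b X: X is at the end, add FOLLOW(E)

The FOLLOW sets referred to above (computed the same way, to a fixed point):
  FOLLOW(E) = { 'b', 'e' }

Taking the union: FOLLOW(X) = { $, 'b', 'e' }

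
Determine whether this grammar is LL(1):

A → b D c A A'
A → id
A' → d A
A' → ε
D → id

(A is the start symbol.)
No. Predict set conflict for A': { 'd' }

A grammar is LL(1) if for each non-terminal N with multiple productions, the predict sets of those productions are pairwise disjoint, where PREDICT(N → α) = (FIRST(α) \ {ε}) ∪ (FOLLOW(N) if α ⇒* ε).

Relevant sets:
  FOLLOW(A') = { $, 'd' }

For A:
  PREDICT(A → b D c A A') = { 'b' }
  PREDICT(A → id) = { 'id' }
For A':
  PREDICT(A' → d A) = { 'd' }
  PREDICT(A' → ε) = { $, 'd' }
D has a single production, so nothing to check there.

Conflict found: Predict set conflict for A': { 'd' }
The grammar is NOT LL(1).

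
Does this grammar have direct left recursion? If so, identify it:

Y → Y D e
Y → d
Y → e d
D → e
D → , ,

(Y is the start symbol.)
Y → Y D e: LEFT RECURSIVE (starts with Y)
Y → d: starts with d
Y → e d: starts with e
D → e: starts with e
D → , ,: starts with ','

The grammar has direct left recursion on: Y.

Answer: Yes, Y is left-recursive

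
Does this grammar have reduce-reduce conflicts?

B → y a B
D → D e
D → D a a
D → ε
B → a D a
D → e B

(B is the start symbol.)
No reduce-reduce conflicts

A reduce-reduce conflict occurs when an LR(0) state has two complete items [A → α .] and [B → β .] — both call for a reduction, and with no lookahead the parser cannot choose between them.

Augment with B' → B and build the canonical LR(0) collection (I0 = CLOSURE({[B' → . B]}), then GOTO on every symbol after a dot until no new states appear). It has 12 states:
  I0: { [B → . a D a], [B → . y a B], [B' → . B] }  — shift
  I1: { [B' → B .] }  — accept
  I2: { [B → a . D a], [D → . D a a], [D → . D e], [D → . e B], [D → .] }  — shift, reduce
  I3: { [B → y . a B] }  — shift
  I4: { [B → . a D a], [B → . y a B], [B → y a . B] }  — shift
  I5: { [B → y a B .] }  — reduce
  I6: { [B → a D . a], [D → D . a a], [D → D . e] }  — shift
  I7: { [B → . a D a], [B → . y a B], [D → e . B] }  — shift
  I8: { [D → e B .] }  — reduce
  I9: { [B → a D a .], [D → D a . a] }  — shift, reduce
  I10: { [D → D e .] }  — reduce
  I11: { [D → D a a .] }  — reduce

No state contains more than one complete item.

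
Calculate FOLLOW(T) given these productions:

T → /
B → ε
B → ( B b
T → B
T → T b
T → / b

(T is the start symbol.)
To compute FOLLOW(T), find every occurrence of T on a right-hand side N → α T β: add FIRST(β) \ {ε}, and if β is empty or nullable also add FOLLOW(N). Iterate to a fixed point.

T is the start symbol, so $ ∈ FOLLOW(T).
In T → T b: T is followed by b, add FIRST(b) \ {ε} = { 'b' }

Taking the union: FOLLOW(T) = { $, 'b' }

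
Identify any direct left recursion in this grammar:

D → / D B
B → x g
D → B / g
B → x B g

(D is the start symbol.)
No direct left recursion

D → / D B: starts with '/'
B → x g: starts with x
D → B / g: starts with B
B → x B g: starts with x

No direct left recursion found.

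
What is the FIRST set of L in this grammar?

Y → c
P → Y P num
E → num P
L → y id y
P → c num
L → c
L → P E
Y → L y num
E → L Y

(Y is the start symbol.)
{ 'c', 'y' }

To compute FIRST(L), examine every production with L on the left-hand side, reading each right-hand side left to right until a non-nullable symbol is reached.

FIRST sets of the other non-terminals involved (by the same procedure, iterated to a fixed point):
  FIRST(P) = { 'c', 'y' }

From L → y id y:
  - y is a terminal: add 'y' and stop
From L → c:
  - c is a terminal: add 'c' and stop
From L → P E:
  - P is a non-terminal: add FIRST(P) \ {ε} = { 'c', 'y' }
    P is not nullable, so stop

Collecting: FIRST(L) = { 'c', 'y' }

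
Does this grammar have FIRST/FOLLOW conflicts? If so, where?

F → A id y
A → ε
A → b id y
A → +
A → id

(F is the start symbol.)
Yes. A → id with FOLLOW(A) on { 'id' }

A FIRST/FOLLOW conflict occurs when a non-terminal N has a nullable alternative N → β (β ⇒* ε) and another alternative N → α with FIRST(α) ∩ FOLLOW(N) ≠ ∅: on such a lookahead the parser cannot decide between expanding α and letting N vanish via β.

Nullable non-terminals: A.

A: nullable alternative(s) A → ε; FOLLOW(A) = { 'id' }
  A → ε: FIRST \ {ε} = { } — this is the only nullable alternative, skip
  A → b id y: FIRST \ {ε} = { 'b' } — disjoint from FOLLOW(A)
  A → +: FIRST \ {ε} = { '+' } — disjoint from FOLLOW(A)
  A → id: FIRST \ {ε} = { 'id' } — overlaps FOLLOW(A) on { 'id' }: CONFLICT

F has no nullable alternative, so no FIRST/FOLLOW check is needed there.

So the grammar has 1 FIRST/FOLLOW conflict (marked CONFLICT above).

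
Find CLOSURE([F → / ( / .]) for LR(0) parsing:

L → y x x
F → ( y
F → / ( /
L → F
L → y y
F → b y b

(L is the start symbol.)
Start with: [F → / ( / .]
The dot is at the end, so nothing is added.

CLOSURE = { [F → / ( / .] }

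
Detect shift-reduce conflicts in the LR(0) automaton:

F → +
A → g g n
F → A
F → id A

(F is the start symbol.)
Augment with F' → F and build the canonical LR(0) collection (I0 = CLOSURE({[F' → . F]}), then GOTO on every symbol after a dot until no new states appear). It has 9 states:
  I0: { [A → . g g n], [F → . +], [F → . A], [F → . id A], [F' → . F] }  — shift
  I1: { [F → + .] }  — reduce
  I2: { [F → A .] }  — reduce
  I3: { [F' → F .] }  — accept
  I4: { [A → g . g n] }  — shift
  I5: { [A → . g g n], [F → id . A] }  — shift
  I6: { [F → id A .] }  — reduce
  I7: { [A → g g . n] }  — shift
  I8: { [A → g g n .] }  — reduce

No state contains both a complete item and a shift item.

Answer: No shift-reduce conflicts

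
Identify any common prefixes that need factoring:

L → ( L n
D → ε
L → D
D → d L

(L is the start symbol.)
Left-factoring is needed when two productions for the same non-terminal
share a common prefix on the right-hand side.

Productions for L:
  L → ( L n
  L → D
Productions for D:
  D → ε
  D → d L

No common prefixes found.

Answer: No, left-factoring is not needed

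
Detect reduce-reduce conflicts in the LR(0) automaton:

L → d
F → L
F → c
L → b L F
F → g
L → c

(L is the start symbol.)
Yes — I8: [F → c .] vs [L → c .]

Augment with L' → L and build the canonical LR(0) collection (I0 = CLOSURE({[L' → . L]}), then GOTO on every symbol after a dot until no new states appear). It has 10 states:
  I0: { [L → . b L F], [L → . c], [L → . d], [L' → . L] }  — shift
  I1: { [L' → L .] }  — accept
  I2: { [L → . b L F], [L → . c], [L → . d], [L → b . L F] }  — shift
  I3: { [L → c .] }  — reduce
  I4: { [L → d .] }  — reduce
  I5: { [F → . L], [F → . c], [F → . g], [L → . b L F], [L → . c], [L → . d], [L → b L . F] }  — shift
  I6: { [L → b L F .] }  — reduce
  I7: { [F → L .] }  — reduce
  I8: { [F → c .], [L → c .] }  — 2 reduces
  I9: { [F → g .] }  — reduce

I8 contains complete items [F → c .], [L → c .] — reduce-reduce conflict.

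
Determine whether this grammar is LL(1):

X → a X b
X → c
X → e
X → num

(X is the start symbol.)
For X:
  PREDICT(X → a X b) = { 'a' }
  PREDICT(X → c) = { 'c' }
  PREDICT(X → e) = { 'e' }
  PREDICT(X → num) = { 'num' }

All predict sets are disjoint. The grammar IS LL(1).

Answer: Yes, the grammar is LL(1).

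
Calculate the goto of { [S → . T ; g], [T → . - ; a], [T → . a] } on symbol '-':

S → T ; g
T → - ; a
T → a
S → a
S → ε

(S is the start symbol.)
GOTO(I, '-') = CLOSURE({ [A → αX.β] : [A → α.Xβ] ∈ I, X = '-' })

Items with dot before '-', with the dot advanced:
  [T → . - ; a] → [T → - . ; a]
Closure adds nothing (no advanced item has the dot before a non-terminal).

GOTO = { [T → - . ; a] }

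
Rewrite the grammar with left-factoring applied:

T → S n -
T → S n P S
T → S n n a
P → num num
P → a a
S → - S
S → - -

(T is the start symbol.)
T → S n T'
T' → -
T' → P S
T' → n a
P → num num
P → a a
S → - S'
S' → S
S' → -

Left-factoring transforms A → αβ₁ | αβ₂ into A → αA' and A' → β₁ | β₂
(α is the longest common prefix among the alternatives). Repeat until
no nonterminal has two alternatives with a common prefix.

Round 1: T has alternatives sharing prefix 'S n'. Introduce T': T → S n T'
  Add: T' → -
  Add: T' → P S
  Add: T' → n a

Round 2: S has alternatives sharing prefix '-'. Introduce S': S → - S'
  Add: S' → S
  Add: S' → -

No remaining common prefixes — done.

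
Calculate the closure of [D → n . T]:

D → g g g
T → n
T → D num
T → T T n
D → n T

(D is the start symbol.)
{ [D → . g g g], [D → . n T], [D → n . T], [T → . D num], [T → . T T n], [T → . n] }

Start with: [D → n . T]
  [D → n . T] has the dot before T: add [T → . n], [T → . D num], [T → . T T n]
  [T → . D num] has the dot before D: add [D → . g g g], [D → . n T]
No further items can be added.

CLOSURE = { [D → . g g g], [D → . n T], [D → n . T], [T → . D num], [T → . T T n], [T → . n] }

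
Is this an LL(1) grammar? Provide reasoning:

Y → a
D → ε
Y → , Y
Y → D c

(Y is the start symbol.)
Yes, the grammar is LL(1).

A grammar is LL(1) if for each non-terminal N with multiple productions, the predict sets of those productions are pairwise disjoint, where PREDICT(N → α) = (FIRST(α) \ {ε}) ∪ (FOLLOW(N) if α ⇒* ε).

Relevant sets:
  FIRST(D) = { ε }

For Y:
  PREDICT(Y → a) = { 'a' }
  PREDICT(Y → ',' Y) = { ',' }
  PREDICT(Y → D c) = { 'c' }
D has a single production, so nothing to check there.

All predict sets are disjoint. The grammar IS LL(1).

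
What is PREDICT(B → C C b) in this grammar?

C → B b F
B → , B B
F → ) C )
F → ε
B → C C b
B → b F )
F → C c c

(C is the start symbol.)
{ ',', 'b' }

PREDICT(B → C C b) = (FIRST(RHS) \ {ε}) ∪ (FOLLOW(B) if ε ∈ FIRST(RHS), i.e. RHS ⇒* ε)
FIRST(C) = { ',', 'b' }
FIRST(C C b) = { ',', 'b' }
ε ∉ FIRST(C C b), so FOLLOW(B) is not added.
PREDICT(B → C C b) = { ',', 'b' }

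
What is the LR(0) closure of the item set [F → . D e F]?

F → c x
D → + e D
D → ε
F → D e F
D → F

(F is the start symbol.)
{ [D → . + e D], [D → . F], [D → .], [F → . D e F], [F → . c x] }

Start with: [F → . D e F]
  [F → . D e F] has the dot before D: add [D → . + e D], [D → .], [D → . F]
  [D → . F] has the dot before F: add [F → . c x]
No further items can be added.

CLOSURE = { [D → . + e D], [D → . F], [D → .], [F → . D e F], [F → . c x] }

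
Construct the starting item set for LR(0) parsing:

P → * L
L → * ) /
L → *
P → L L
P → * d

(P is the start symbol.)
First, augment the grammar with P' → P
I₀ = CLOSURE({ [P' → . P] }):
  [P' → . P] has the dot before P: add [P → . * L], [P → . L L], [P → . * d]
  [P → . L L] has the dot before L: add [L → . * ) /], [L → . *]
No further items can be added.

I₀ = { [L → . * ) /], [L → . *], [P → . * L], [P → . * d], [P → . L L], [P' → . P] }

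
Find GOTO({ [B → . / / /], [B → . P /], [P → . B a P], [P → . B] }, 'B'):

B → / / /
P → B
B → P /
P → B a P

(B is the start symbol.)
{ [P → B . a P], [P → B .] }

GOTO(I, 'B') = CLOSURE({ [A → αX.β] : [A → α.Xβ] ∈ I, X = 'B' })

Items with dot before 'B', with the dot advanced:
  [P → . B] → [P → B .]
  [P → . B a P] → [P → B . a P]
Closure adds nothing (no advanced item has the dot before a non-terminal).

GOTO = { [P → B . a P], [P → B .] }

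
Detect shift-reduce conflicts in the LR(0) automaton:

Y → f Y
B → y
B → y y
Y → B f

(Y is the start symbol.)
Yes — I4: [B → y .] vs [B → y . y]

A shift-reduce conflict occurs when an LR(0) state has both:
  - a complete (reduce) item [A → α .] (dot at the end), and
  - a shift item [B → β . c γ] (dot before a terminal).

Augment with Y' → Y and build the canonical LR(0) collection (I0 = CLOSURE({[Y' → . Y]}), then GOTO on every symbol after a dot until no new states appear). It has 8 states:
  I0: { [B → . y y], [B → . y], [Y → . B f], [Y → . f Y], [Y' → . Y] }  — shift
  I1: { [Y → B . f] }  — shift
  I2: { [Y' → Y .] }  — accept
  I3: { [B → . y y], [B → . y], [Y → . B f], [Y → . f Y], [Y → f . Y] }  — shift
  I4: { [B → y . y], [B → y .] }  — shift, reduce
  I5: { [B → y y .] }  — reduce
  I6: { [Y → f Y .] }  — reduce
  I7: { [Y → B f .] }  — reduce

I4 contains reduce item [B → y .] and shift item [B → y . y] — shift-reduce conflict.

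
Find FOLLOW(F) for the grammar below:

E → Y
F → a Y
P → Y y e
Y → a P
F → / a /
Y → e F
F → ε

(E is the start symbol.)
To compute FOLLOW(F), find every occurrence of F on a right-hand side N → α F β: add FIRST(β) \ {ε}, and if β is empty or nullable also add FOLLOW(N). Iterate to a fixed point.

In Y → e F: F is at the end, add FOLLOW(Y)

The FOLLOW sets referred to above (computed the same way, to a fixed point):
  FOLLOW(Y) = { $, 'y' }

Taking the union: FOLLOW(F) = { $, 'y' }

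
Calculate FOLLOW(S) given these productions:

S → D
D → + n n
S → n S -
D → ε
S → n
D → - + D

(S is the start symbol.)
S is the start symbol, so $ ∈ FOLLOW(S).
In S → n S -: S is followed by '-', add FIRST('-') \ {ε} = { '-' }

Taking the union: FOLLOW(S) = { $, '-' }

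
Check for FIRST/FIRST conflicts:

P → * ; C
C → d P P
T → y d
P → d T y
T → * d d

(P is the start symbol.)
No FIRST/FIRST conflicts.

A FIRST/FIRST conflict occurs when two productions N → α and N → β for the same non-terminal have FIRST(α) ∩ FIRST(β) ≠ ∅ (with ε ∈ FIRST of a nullable right-hand side, so two nullable alternatives also conflict).

Productions for P:
  P → * ; C: FIRST = { '*' }
  P → d T y: FIRST = { 'd' }
Productions for T:
  T → y d: FIRST = { 'y' }
  T → * d d: FIRST = { '*' }
C has only one production, so no FIRST/FIRST conflict is possible there.

All alternatives of each non-terminal have pairwise disjoint FIRST sets.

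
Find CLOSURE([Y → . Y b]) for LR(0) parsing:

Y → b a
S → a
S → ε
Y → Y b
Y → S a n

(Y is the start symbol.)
{ [S → . a], [S → .], [Y → . S a n], [Y → . Y b], [Y → . b a] }

To compute CLOSURE, for each item [A → α.Bβ] where B is a non-terminal, add [B → .γ] for all productions B → γ; repeat for the newly added items until nothing changes.

Start with: [Y → . Y b]
  [Y → . Y b] has the dot before Y: add [Y → . b a], [Y → . S a n]
  [Y → . S a n] has the dot before S: add [S → . a], [S → .]
No further items can be added.

CLOSURE = { [S → . a], [S → .], [Y → . S a n], [Y → . Y b], [Y → . b a] }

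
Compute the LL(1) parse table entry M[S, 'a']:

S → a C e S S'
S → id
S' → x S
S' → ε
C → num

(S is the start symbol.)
S → a C e S S'

To find M[S, 'a'], we find productions for S where 'a' is in the predict set (PREDICT(N → α) = (FIRST(α) \ {ε}) ∪ (FOLLOW(N) if α ⇒* ε)).

S → a C e S S': PREDICT = { 'a' }
  'a' is in predict set, so this production goes in M[S, 'a']
S → id: PREDICT = { 'id' }

M[S, 'a'] = S → a C e S S'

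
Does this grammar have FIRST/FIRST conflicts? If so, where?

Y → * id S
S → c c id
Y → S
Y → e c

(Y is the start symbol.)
No FIRST/FIRST conflicts.

FIRST sets of the non-terminals at (or reachable through a nullable prefix from) the front of some alternative:
  FIRST(S) = { 'c' }

Productions for Y:
  Y → * id S: FIRST = { '*' }
  Y → S: FIRST = { 'c' }
  Y → e c: FIRST = { 'e' }
S has only one production, so no FIRST/FIRST conflict is possible there.

All alternatives of each non-terminal have pairwise disjoint FIRST sets.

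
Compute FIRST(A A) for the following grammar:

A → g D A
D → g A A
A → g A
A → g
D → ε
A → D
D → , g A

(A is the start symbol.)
{ ',', 'g', ε }

FIRST sets of the non-terminals involved (from the grammar, by fixed-point iteration):
  FIRST(A) = { ',', 'g', ε }

To compute FIRST(A A), process the symbols left to right:
Symbol A is a non-terminal. Add FIRST(A) \ {ε} = { ',', 'g' }
A is nullable (ε ∈ FIRST(A)), continue to the next symbol.
Symbol A is a non-terminal. Add FIRST(A) \ {ε} = { ',', 'g' }
A is nullable (ε ∈ FIRST(A)), continue to the next symbol.
All symbols are nullable, so ε is in the result.
FIRST(A A) = { ',', 'g', ε }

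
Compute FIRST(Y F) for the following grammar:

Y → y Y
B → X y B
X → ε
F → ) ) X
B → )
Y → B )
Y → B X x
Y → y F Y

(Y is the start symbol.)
FIRST sets of the non-terminals involved (from the grammar, by fixed-point iteration):
  FIRST(Y) = { ')', 'y' }

To compute FIRST(Y F), process the symbols left to right:
Symbol Y is a non-terminal. Add FIRST(Y) \ {ε} = { ')', 'y' }
Y is not nullable (ε ∉ FIRST(Y)), so stop here.
FIRST(Y F) = { ')', 'y' }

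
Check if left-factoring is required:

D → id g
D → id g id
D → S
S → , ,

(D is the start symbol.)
Yes, D has productions with common prefix 'id g'

Left-factoring is needed when two productions for the same non-terminal
share a common prefix on the right-hand side.

Productions for D:
  D → id g
  D → id g id
  D → S

Found common prefix 'id g' in productions for D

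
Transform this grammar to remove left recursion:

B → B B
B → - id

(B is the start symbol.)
B → - id B'
B' → B B'
B' → ε

B is directly left-recursive. The standard transformation for
  A → A α₁ | ... | A α_m | β₁ | ... | β_n
is
  A  → β₁ A' | ... | β_n A'
  A' → α₁ A' | ... | α_m A' | ε

B → - id becomes B → - id B'
B → B B becomes B' → B B'
Add B' → ε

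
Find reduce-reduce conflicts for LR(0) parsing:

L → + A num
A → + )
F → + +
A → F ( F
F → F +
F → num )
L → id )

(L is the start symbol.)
No reduce-reduce conflicts

A reduce-reduce conflict occurs when an LR(0) state has two complete items [A → α .] and [B → β .] — both call for a reduction, and with no lookahead the parser cannot choose between them.

Augment with L' → L and build the canonical LR(0) collection (I0 = CLOSURE({[L' → . L]}), then GOTO on every symbol after a dot until no new states appear). It has 17 states:
  I0: { [L → . + A num], [L → . id )], [L' → . L] }  — shift
  I1: { [A → . + )], [A → . F ( F], [F → . + +], [F → . F +], [F → . num )], [L → + . A num] }  — shift
  I2: { [L' → L .] }  — accept
  I3: { [L → id . )] }  — shift
  I4: { [L → id ) .] }  — reduce
  I5: { [A → + . )], [F → + . +] }  — shift
  I6: { [L → + A . num] }  — shift
  I7: { [A → F . ( F], [F → F . +] }  — shift
  I8: { [F → num . )] }  — shift
  I9: { [F → num ) .] }  — reduce
  I10: { [A → F ( . F], [F → . + +], [F → . F +], [F → . num )] }  — shift
  I11: { [F → F + .] }  — reduce
  I12: { [F → + . +] }  — shift
  I13: { [A → F ( F .], [F → F . +] }  — shift, reduce
  I14: { [F → + + .] }  — reduce
  I15: { [L → + A num .] }  — reduce
  I16: { [A → + ) .] }  — reduce

No state contains more than one complete item.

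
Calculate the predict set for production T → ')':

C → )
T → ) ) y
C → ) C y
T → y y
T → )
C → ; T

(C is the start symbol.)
PREDICT(T → ')') = (FIRST(RHS) \ {ε}) ∪ (FOLLOW(T) if ε ∈ FIRST(RHS), i.e. RHS ⇒* ε)
FIRST(')') = { ')' }
ε ∉ FIRST(')'), so FOLLOW(T) is not added.
PREDICT(T → ')') = { ')' }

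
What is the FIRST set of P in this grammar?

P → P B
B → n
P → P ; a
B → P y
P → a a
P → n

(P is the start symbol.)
{ 'a', 'n' }

To compute FIRST(P), examine every production with P on the left-hand side, reading each right-hand side left to right until a non-nullable symbol is reached.

From P → P B:
  - P is the symbol being defined: contributes nothing new
    P is not nullable, so stop
From P → P ; a:
  - P is the symbol being defined: contributes nothing new
    P is not nullable, so stop
From P → a a:
  - a is a terminal: add 'a' and stop
From P → n:
  - n is a terminal: add 'n' and stop

Collecting: FIRST(P) = { 'a', 'n' }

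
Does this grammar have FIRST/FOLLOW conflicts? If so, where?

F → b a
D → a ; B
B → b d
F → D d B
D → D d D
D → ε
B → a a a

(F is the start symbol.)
Yes. D → D d D with FOLLOW(D) on { 'd' }

Nullable non-terminals: D.
FIRST sets used below: FIRST(D) = { 'a', 'd', ε }

D: nullable alternative(s) D → ε; FOLLOW(D) = { 'd' }
  D → a ; B: FIRST \ {ε} = { 'a' } — disjoint from FOLLOW(D)
  D → D d D: FIRST \ {ε} = { 'a', 'd' } — overlaps FOLLOW(D) on { 'd' }: CONFLICT
  D → ε: FIRST \ {ε} = { } — this is the only nullable alternative, skip

B, F have no nullable alternative, so no FIRST/FOLLOW check is needed there.

So the grammar has 1 FIRST/FOLLOW conflict (marked CONFLICT above).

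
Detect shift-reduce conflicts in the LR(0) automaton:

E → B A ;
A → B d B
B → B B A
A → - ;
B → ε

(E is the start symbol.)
Augment with E' → E and build the canonical LR(0) collection (I0 = CLOSURE({[E' → . E]}), then GOTO on every symbol after a dot until no new states appear). It has 12 states:
  I0: { [B → . B B A], [B → .], [E → . B A ;], [E' → . E] }  — reduce
  I1: { [A → . - ;], [A → . B d B], [B → . B B A], [B → .], [B → B . B A], [E → B . A ;] }  — shift, reduce
  I2: { [E' → E .] }  — accept
  I3: { [A → - . ;] }  — shift
  I4: { [E → B A . ;] }  — shift
  I5: { [A → . - ;], [A → . B d B], [A → B . d B], [B → . B B A], [B → .], [B → B . B A], [B → B B . A] }  — shift, reduce
  I6: { [B → B B A .] }  — reduce
  I7: { [A → B d . B], [B → . B B A], [B → .] }  — reduce
  I8: { [A → B d B .], [B → . B B A], [B → .], [B → B . B A] }  — 2 reduces
  I9: { [A → . - ;], [A → . B d B], [B → . B B A], [B → .], [B → B . B A], [B → B B . A] }  — shift, reduce
  I10: { [E → B A ; .] }  — reduce
  I11: { [A → - ; .] }  — reduce

I1 contains reduce item [B → .] and shift item [A → . - ;] — shift-reduce conflict.
I5 contains reduce item [B → .] and shift items [A → . - ;], [A → B . d B] — shift-reduce conflict.
I9 contains reduce item [B → .] and shift item [A → . - ;] — shift-reduce conflict.

Answer: Yes — I1: [B → .] vs [A → . - ;]; I5: [B → .] vs [A → . - ;]; I9: [B → .] vs [A → . - ;]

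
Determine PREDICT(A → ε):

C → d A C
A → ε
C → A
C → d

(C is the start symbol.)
{ $, 'd' }

PREDICT(A → ε) = (FIRST(RHS) \ {ε}) ∪ (FOLLOW(A) if ε ∈ FIRST(RHS), i.e. RHS ⇒* ε)
The right-hand side is ε (FIRST(ε) = { ε }), so the predict set is FOLLOW(A) = { $, 'd' }
PREDICT(A → ε) = { $, 'd' }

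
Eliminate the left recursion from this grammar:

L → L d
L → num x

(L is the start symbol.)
L → num x L'
L' → d L'
L' → ε

L is directly left-recursive. The standard transformation for
  A → A α₁ | ... | A α_m | β₁ | ... | β_n
is
  A  → β₁ A' | ... | β_n A'
  A' → α₁ A' | ... | α_m A' | ε

L → num x becomes L → num x L'
L → L d becomes L' → d L'
Add L' → ε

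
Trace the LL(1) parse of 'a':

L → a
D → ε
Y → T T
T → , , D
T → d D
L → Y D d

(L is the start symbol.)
Stack is shown with the top on the left.

Stack  Input  Action
--------------------
L $    a $    output L → a
a $    a $    match 'a'
$      $      accept

The string is accepted.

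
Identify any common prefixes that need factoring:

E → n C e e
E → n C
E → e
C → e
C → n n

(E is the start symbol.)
Left-factoring is needed when two productions for the same non-terminal
share a common prefix on the right-hand side.

Productions for E:
  E → n C e e
  E → n C
  E → e
Productions for C:
  C → e
  C → n n

Found common prefix 'n C' in productions for E

Answer: Yes, E has productions with common prefix 'n C'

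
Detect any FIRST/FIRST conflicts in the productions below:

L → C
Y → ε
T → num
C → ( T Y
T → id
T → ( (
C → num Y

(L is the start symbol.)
No FIRST/FIRST conflicts.

A FIRST/FIRST conflict occurs when two productions N → α and N → β for the same non-terminal have FIRST(α) ∩ FIRST(β) ≠ ∅ (with ε ∈ FIRST of a nullable right-hand side, so two nullable alternatives also conflict).

Productions for T:
  T → num: FIRST = { 'num' }
  T → id: FIRST = { 'id' }
  T → ( (: FIRST = { '(' }
Productions for C:
  C → ( T Y: FIRST = { '(' }
  C → num Y: FIRST = { 'num' }
L, Y have only one production, so no FIRST/FIRST conflict is possible there.

All alternatives of each non-terminal have pairwise disjoint FIRST sets.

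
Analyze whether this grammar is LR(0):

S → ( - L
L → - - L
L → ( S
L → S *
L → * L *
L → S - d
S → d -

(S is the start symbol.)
A grammar is LR(0) if no state in the canonical LR(0) collection has:
  - both a shift item (dot before a terminal) and a complete item (shift-reduce conflict), or
  - two or more complete items (reduce-reduce conflict; the accept item [S' → S .] counts as a complete item here).

Augment with S' → S and build the canonical LR(0) collection (I0 = CLOSURE({[S' → . S]}), then GOTO on every symbol after a dot until no new states appear). It has 19 states:
  I0: { [S → . ( - L], [S → . d -], [S' → . S] }  — shift
  I1: { [S → ( . - L] }  — shift
  I2: { [S' → S .] }  — accept
  I3: { [S → d . -] }  — shift
  I4: { [S → d - .] }  — reduce
  I5: { [L → . ( S], [L → . * L *], [L → . - - L], [L → . S *], [L → . S - d], [S → ( - . L], [S → . ( - L], [S → . d -] }  — shift
  I6: { [L → ( . S], [S → ( . - L], [S → . ( - L], [S → . d -] }  — shift
  I7: { [L → * . L *], [L → . ( S], [L → . * L *], [L → . - - L], [L → . S *], [L → . S - d], [S → . ( - L], [S → . d -] }  — shift
  I8: { [L → - . - L] }  — shift
  I9: { [S → ( - L .] }  — reduce
  I10: { [L → S . *], [L → S . - d] }  — shift
  I11: { [L → S * .] }  — reduce
  I12: { [L → S - . d] }  — shift
  I13: { [L → S - d .] }  — reduce
  I14: { [L → - - . L], [L → . ( S], [L → . * L *], [L → . - - L], [L → . S *], [L → . S - d], [S → . ( - L], [S → . d -] }  — shift
  I15: { [L → - - L .] }  — reduce
  I16: { [L → * L . *] }  — shift
  I17: { [L → * L * .] }  — reduce
  I18: { [L → ( S .] }  — reduce

Every state is either a pure shift/goto state or contains exactly one complete item and nothing to shift — no conflicts. The grammar is LR(0).

Answer: Yes, the grammar is LR(0)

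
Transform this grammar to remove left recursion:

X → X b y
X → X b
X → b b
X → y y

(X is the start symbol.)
X is directly left-recursive. The standard transformation for
  A → A α₁ | ... | A α_m | β₁ | ... | β_n
is
  A  → β₁ A' | ... | β_n A'
  A' → α₁ A' | ... | α_m A' | ε

X → b b becomes X → b b X'
X → y y becomes X → y y X'
X → X b y becomes X' → b y X'
X → X b becomes X' → b X'
Add X' → ε

Resulting grammar:
X → b b X'
X → y y X'
X' → b y X'
X' → b X'
X' → ε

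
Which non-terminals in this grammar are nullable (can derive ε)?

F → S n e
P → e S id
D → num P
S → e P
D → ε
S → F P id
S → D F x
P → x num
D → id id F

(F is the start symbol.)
A non-terminal is nullable if it can derive ε (the empty string): either it has an ε-production, or it has a production whose right-hand side consists entirely of nullable non-terminals.

ε-productions: D → ε
So D is immediately nullable.
No further non-terminal can be added: every production for the remaining non-terminals contains a terminal or a non-nullable non-terminal.
Nullable = { 'D' }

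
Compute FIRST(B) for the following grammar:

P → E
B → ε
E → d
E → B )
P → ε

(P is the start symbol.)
{ ε }

To compute FIRST(B), examine every production with B on the left-hand side, reading each right-hand side left to right until a non-nullable symbol is reached.

From B → ε:
  - ε-production, so ε ∈ FIRST(B)

Collecting: FIRST(B) = { ε }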